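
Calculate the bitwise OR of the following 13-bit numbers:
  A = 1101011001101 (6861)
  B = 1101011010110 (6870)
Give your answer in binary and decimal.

Apply | to each column (1 where either bit is 1):
  1101011001101
| 1101011010110
---------------
  1101011011111

Answer: 1101011011111 (6879)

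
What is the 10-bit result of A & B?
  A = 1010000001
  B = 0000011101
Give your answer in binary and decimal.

Apply & to each column (1 only where both bits are 1):
  1010000001
& 0000011101
------------
  0000000001

Answer: 0000000001 (1)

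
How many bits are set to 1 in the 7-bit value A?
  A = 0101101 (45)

0101101
1-bits at positions (from bit 0 = LSB): 0, 2, 3, 5
Count = 4

Answer: 4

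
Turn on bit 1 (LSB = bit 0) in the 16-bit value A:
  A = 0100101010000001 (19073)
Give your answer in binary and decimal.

Mask = 1 << 1 = 0000000000000010
Bit 1 of A is 0, so OR-ing with the mask flips it to 1.
  0100101010000001
| 0000000000000010
------------------
  0100101010000011

Answer: 0100101010000011 (19075)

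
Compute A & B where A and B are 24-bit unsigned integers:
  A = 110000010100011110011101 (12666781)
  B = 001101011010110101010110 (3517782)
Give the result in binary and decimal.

Apply & to each column (1 only where both bits are 1):
  110000010100011110011101
& 001101011010110101010110
--------------------------
  000000010000010100010100

Answer: 000000010000010100010100 (66836)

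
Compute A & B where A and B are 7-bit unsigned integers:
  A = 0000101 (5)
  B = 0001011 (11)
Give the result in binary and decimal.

Apply & to each column (1 only where both bits are 1):
  0000101
& 0001011
---------
  0000001

Answer: 0000001 (1)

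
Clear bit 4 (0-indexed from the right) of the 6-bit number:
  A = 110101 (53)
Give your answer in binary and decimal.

Mask = ~(1 << 4) = 101111
Bit 4 of A is 1, so AND-ing with the mask clears it to 0.
  110101
& 101111
--------
  100101

Answer: 100101 (37)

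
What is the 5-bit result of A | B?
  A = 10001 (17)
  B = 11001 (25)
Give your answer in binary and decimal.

Apply | to each column (1 where either bit is 1):
  10001
| 11001
-------
  11001

Answer: 11001 (25)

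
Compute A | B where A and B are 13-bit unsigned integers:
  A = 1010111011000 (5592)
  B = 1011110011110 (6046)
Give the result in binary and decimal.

Apply | to each column (1 where either bit is 1):
  1010111011000
| 1011110011110
---------------
  1011111011110

Answer: 1011111011110 (6110)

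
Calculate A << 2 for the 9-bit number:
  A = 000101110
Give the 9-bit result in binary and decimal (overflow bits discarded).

Shift left by 2: drop the top 2 bit(s), append 2 zero(s) on the right.
  000101110  ->  discard [00], keep [0101110], append 00
= 010111000

Answer: 010111000 (184)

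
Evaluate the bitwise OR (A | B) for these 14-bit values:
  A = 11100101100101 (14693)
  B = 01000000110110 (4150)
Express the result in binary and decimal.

Apply | to each column (1 where either bit is 1):
  11100101100101
| 01000000110110
----------------
  11100101110111

Answer: 11100101110111 (14711)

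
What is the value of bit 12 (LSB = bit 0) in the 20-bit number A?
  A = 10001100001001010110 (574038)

Bit 12 is the 13th from the right.
  10001100001001010110
         ^
That bit is 0.

Answer: 0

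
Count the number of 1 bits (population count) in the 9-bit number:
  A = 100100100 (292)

100100100
1-bits at positions (from bit 0 = LSB): 2, 5, 8
Count = 3

Answer: 3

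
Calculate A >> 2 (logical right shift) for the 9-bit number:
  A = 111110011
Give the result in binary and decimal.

Logical shift right by 2: drop the bottom 2 bit(s), prepend 2 zero(s) on the left.
  111110011  ->  keep [1111100], discard [11], prepend 00
= 001111100

Answer: 001111100 (124)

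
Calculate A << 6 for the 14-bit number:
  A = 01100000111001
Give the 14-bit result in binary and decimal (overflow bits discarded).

Shift left by 6: drop the top 6 bit(s), append 6 zero(s) on the right.
  01100000111001  ->  discard [011000], keep [00111001], append 000000
= 00111001000000

Answer: 00111001000000 (3648)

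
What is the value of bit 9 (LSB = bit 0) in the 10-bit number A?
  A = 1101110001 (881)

Bit 9 is the 10th from the right.
  1101110001
  ^
That bit is 1.

Answer: 1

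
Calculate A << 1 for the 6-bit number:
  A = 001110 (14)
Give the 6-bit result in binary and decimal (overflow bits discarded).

Shift left by 1: drop the top 1 bit(s), append 1 zero(s) on the right.
  001110  ->  discard [0], keep [01110], append 0
= 011100

Answer: 011100 (28)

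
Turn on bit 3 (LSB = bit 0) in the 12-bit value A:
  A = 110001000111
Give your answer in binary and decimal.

Mask = 1 << 3 = 000000001000
Bit 3 of A is 0, so OR-ing with the mask flips it to 1.
  110001000111
| 000000001000
--------------
  110001001111

Answer: 110001001111 (3151)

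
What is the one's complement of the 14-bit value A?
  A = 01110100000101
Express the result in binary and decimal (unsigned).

Flip each bit (0->1, 1->0):
  01110100000101
  10001011111010

Answer: 10001011111010 (8954)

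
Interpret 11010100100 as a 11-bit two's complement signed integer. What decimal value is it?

MSB is 1, so the value is negative. Find the magnitude:
1. Invert bits:  00101011011
2. Add 1:        00101011100  = 348
3. Apply sign:   -348

Answer: -348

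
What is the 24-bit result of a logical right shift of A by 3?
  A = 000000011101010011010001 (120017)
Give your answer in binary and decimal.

Logical shift right by 3: drop the bottom 3 bit(s), prepend 3 zero(s) on the left.
  000000011101010011010001  ->  keep [000000011101010011010], discard [001], prepend 000
= 000000000011101010011010

Answer: 000000000011101010011010 (15002)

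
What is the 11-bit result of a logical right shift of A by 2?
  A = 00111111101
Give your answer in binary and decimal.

Logical shift right by 2: drop the bottom 2 bit(s), prepend 2 zero(s) on the left.
  00111111101  ->  keep [001111111], discard [01], prepend 00
= 00001111111

Answer: 00001111111 (127)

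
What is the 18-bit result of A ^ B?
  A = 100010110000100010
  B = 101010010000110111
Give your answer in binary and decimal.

Apply ^ to each column (1 where bits differ):
  100010110000100010
^ 101010010000110111
--------------------
  001000100000010101

Answer: 001000100000010101 (34837)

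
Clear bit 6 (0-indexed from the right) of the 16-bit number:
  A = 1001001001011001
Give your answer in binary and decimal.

Mask = ~(1 << 6) = 1111111110111111
Bit 6 of A is 1, so AND-ing with the mask clears it to 0.
  1001001001011001
& 1111111110111111
------------------
  1001001000011001

Answer: 1001001000011001 (37401)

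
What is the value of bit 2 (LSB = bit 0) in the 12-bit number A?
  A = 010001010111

Bit 2 is the 3rd from the right.
  010001010111
           ^
That bit is 1.

Answer: 1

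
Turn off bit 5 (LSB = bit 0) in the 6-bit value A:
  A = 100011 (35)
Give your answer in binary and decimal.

Mask = ~(1 << 5) = 011111
Bit 5 of A is 1, so AND-ing with the mask clears it to 0.
  100011
& 011111
--------
  000011

Answer: 000011 (3)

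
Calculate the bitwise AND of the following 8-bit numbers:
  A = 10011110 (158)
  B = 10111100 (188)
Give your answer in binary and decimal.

Apply & to each column (1 only where both bits are 1):
  10011110
& 10111100
----------
  10011100

Answer: 10011100 (156)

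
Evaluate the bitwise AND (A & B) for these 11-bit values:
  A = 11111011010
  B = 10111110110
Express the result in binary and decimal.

Apply & to each column (1 only where both bits are 1):
  11111011010
& 10111110110
-------------
  10111010010

Answer: 10111010010 (1490)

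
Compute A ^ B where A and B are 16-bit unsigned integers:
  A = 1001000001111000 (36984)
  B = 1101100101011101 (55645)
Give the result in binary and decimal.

Apply ^ to each column (1 where bits differ):
  1001000001111000
^ 1101100101011101
------------------
  0100100100100101

Answer: 0100100100100101 (18725)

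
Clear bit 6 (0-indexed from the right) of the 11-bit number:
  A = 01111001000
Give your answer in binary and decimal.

Mask = ~(1 << 6) = 11110111111
Bit 6 of A is 1, so AND-ing with the mask clears it to 0.
  01111001000
& 11110111111
-------------
  01110001000

Answer: 01110001000 (904)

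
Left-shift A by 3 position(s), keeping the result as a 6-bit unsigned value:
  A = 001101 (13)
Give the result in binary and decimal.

Shift left by 3: drop the top 3 bit(s), append 3 zero(s) on the right.
  001101  ->  discard [001], keep [101], append 000
= 101000

Answer: 101000 (40)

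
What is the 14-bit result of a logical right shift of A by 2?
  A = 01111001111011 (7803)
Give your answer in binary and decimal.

Logical shift right by 2: drop the bottom 2 bit(s), prepend 2 zero(s) on the left.
  01111001111011  ->  keep [011110011110], discard [11], prepend 00
= 00011110011110

Answer: 00011110011110 (1950)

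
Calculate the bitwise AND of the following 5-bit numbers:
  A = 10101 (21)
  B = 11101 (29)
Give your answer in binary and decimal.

Apply & to each column (1 only where both bits are 1):
  10101
& 11101
-------
  10101

Answer: 10101 (21)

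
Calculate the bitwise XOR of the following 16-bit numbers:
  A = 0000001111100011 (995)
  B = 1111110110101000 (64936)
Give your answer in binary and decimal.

Apply ^ to each column (1 where bits differ):
  0000001111100011
^ 1111110110101000
------------------
  1111111001001011

Answer: 1111111001001011 (65099)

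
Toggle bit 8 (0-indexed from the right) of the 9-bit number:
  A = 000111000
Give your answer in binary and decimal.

Mask = 1 << 8 = 100000000
Bit 8 of A is 0; XOR with the mask flips it to 1.
  000111000
^ 100000000
-----------
  100111000

Answer: 100111000 (312)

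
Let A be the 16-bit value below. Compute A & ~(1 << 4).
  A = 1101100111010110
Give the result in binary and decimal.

Mask = ~(1 << 4) = 1111111111101111
Bit 4 of A is 1, so AND-ing with the mask clears it to 0.
  1101100111010110
& 1111111111101111
------------------
  1101100111000110

Answer: 1101100111000110 (55750)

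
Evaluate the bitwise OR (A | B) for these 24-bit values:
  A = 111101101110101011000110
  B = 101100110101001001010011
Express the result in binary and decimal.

Apply | to each column (1 where either bit is 1):
  111101101110101011000110
| 101100110101001001010011
--------------------------
  111101111111101011010111

Answer: 111101111111101011010111 (16251607)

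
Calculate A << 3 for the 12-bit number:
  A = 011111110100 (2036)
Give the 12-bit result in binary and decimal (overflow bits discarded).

Shift left by 3: drop the top 3 bit(s), append 3 zero(s) on the right.
  011111110100  ->  discard [011], keep [111110100], append 000
= 111110100000

Answer: 111110100000 (4000)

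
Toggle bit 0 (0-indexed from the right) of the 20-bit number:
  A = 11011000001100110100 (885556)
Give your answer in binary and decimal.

Mask = 1 << 0 = 00000000000000000001
Bit 0 of A is 0; XOR with the mask flips it to 1.
  11011000001100110100
^ 00000000000000000001
----------------------
  11011000001100110101

Answer: 11011000001100110101 (885557)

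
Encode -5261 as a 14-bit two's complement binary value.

1. Binary of +5261:  01010010001101
2. Invert bits:     10101101110010
3. Add 1:           10101101110011

Answer: 10101101110011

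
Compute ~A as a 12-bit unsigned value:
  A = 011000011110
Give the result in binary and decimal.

Flip each bit (0->1, 1->0):
  011000011110
  100111100001

Answer: 100111100001 (2529)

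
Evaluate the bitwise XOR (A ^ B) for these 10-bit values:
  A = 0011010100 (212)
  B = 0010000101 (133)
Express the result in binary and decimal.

Apply ^ to each column (1 where bits differ):
  0011010100
^ 0010000101
------------
  0001010001

Answer: 0001010001 (81)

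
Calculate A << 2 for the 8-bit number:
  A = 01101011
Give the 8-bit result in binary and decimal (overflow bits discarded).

Shift left by 2: drop the top 2 bit(s), append 2 zero(s) on the right.
  01101011  ->  discard [01], keep [101011], append 00
= 10101100

Answer: 10101100 (172)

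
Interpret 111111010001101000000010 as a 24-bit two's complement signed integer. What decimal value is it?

MSB is 1, so the value is negative. Find the magnitude:
1. Invert bits:  000000101110010111111101
2. Add 1:        000000101110010111111110  = 189950
3. Apply sign:   -189950

Answer: -189950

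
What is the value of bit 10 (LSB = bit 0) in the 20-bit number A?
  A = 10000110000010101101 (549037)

Bit 10 is the 11th from the right.
  10000110000010101101
           ^
That bit is 0.

Answer: 0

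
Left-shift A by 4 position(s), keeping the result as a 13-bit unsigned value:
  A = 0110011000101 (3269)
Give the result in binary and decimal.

Shift left by 4: drop the top 4 bit(s), append 4 zero(s) on the right.
  0110011000101  ->  discard [0110], keep [011000101], append 0000
= 0110001010000

Answer: 0110001010000 (3152)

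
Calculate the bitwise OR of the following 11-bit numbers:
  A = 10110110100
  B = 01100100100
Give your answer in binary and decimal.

Apply | to each column (1 where either bit is 1):
  10110110100
| 01100100100
-------------
  11110110100

Answer: 11110110100 (1972)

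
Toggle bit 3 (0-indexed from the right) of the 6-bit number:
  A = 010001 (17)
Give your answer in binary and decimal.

Mask = 1 << 3 = 001000
Bit 3 of A is 0; XOR with the mask flips it to 1.
  010001
^ 001000
--------
  011001

Answer: 011001 (25)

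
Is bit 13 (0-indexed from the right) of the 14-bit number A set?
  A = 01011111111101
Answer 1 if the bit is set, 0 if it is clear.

Bit 13 is the 14th from the right.
  01011111111101
  ^
That bit is 0.

Answer: 0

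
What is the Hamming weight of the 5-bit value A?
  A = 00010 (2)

00010
1-bits at positions (from bit 0 = LSB): 1
Count = 1

Answer: 1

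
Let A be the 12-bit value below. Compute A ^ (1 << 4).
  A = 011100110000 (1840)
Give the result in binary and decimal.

Mask = 1 << 4 = 000000010000
Bit 4 of A is 1; XOR with the mask flips it to 0.
  011100110000
^ 000000010000
--------------
  011100100000

Answer: 011100100000 (1824)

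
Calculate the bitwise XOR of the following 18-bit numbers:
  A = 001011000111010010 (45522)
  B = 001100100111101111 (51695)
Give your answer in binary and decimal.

Apply ^ to each column (1 where bits differ):
  001011000111010010
^ 001100100111101111
--------------------
  000111100000111101

Answer: 000111100000111101 (30781)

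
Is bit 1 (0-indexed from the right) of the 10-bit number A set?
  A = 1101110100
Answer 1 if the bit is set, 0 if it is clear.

Bit 1 is the 2nd from the right.
  1101110100
          ^
That bit is 0.

Answer: 0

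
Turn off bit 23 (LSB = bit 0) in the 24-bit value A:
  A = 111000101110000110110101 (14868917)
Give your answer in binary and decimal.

Mask = ~(1 << 23) = 011111111111111111111111
Bit 23 of A is 1, so AND-ing with the mask clears it to 0.
  111000101110000110110101
& 011111111111111111111111
--------------------------
  011000101110000110110101

Answer: 011000101110000110110101 (6480309)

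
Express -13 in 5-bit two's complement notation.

1. Binary of +13:  01101
2. Invert bits:     10010
3. Add 1:           10011

Answer: 10011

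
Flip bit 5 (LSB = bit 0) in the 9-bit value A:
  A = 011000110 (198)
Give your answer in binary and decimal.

Mask = 1 << 5 = 000100000
Bit 5 of A is 0; XOR with the mask flips it to 1.
  011000110
^ 000100000
-----------
  011100110

Answer: 011100110 (230)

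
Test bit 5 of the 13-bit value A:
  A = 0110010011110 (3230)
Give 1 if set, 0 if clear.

Bit 5 is the 6th from the right.
  0110010011110
         ^
That bit is 0.

Answer: 0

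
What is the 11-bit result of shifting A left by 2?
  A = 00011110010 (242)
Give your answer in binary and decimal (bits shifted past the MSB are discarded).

Shift left by 2: drop the top 2 bit(s), append 2 zero(s) on the right.
  00011110010  ->  discard [00], keep [011110010], append 00
= 01111001000

Answer: 01111001000 (968)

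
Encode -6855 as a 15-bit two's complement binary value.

1. Binary of +6855:  001101011000111
2. Invert bits:     110010100111000
3. Add 1:           110010100111001

Answer: 110010100111001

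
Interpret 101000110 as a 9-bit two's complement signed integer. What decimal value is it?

MSB is 1, so the value is negative. Find the magnitude:
1. Invert bits:  010111001
2. Add 1:        010111010  = 186
3. Apply sign:   -186

Answer: -186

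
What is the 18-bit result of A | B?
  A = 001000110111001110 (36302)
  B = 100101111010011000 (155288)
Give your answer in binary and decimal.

Apply | to each column (1 where either bit is 1):
  001000110111001110
| 100101111010011000
--------------------
  101101111111011110

Answer: 101101111111011110 (188382)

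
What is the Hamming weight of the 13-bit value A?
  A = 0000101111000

0000101111000
1-bits at positions (from bit 0 = LSB): 3, 4, 5, 6, 8
Count = 5

Answer: 5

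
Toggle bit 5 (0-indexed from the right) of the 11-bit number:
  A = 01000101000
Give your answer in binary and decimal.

Mask = 1 << 5 = 00000100000
Bit 5 of A is 1; XOR with the mask flips it to 0.
  01000101000
^ 00000100000
-------------
  01000001000

Answer: 01000001000 (520)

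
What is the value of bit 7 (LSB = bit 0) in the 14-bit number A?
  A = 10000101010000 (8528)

Bit 7 is the 8th from the right.
  10000101010000
        ^
That bit is 0.

Answer: 0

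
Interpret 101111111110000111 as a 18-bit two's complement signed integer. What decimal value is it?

MSB is 1, so the value is negative. Find the magnitude:
1. Invert bits:  010000000001111000
2. Add 1:        010000000001111001  = 65657
3. Apply sign:   -65657

Answer: -65657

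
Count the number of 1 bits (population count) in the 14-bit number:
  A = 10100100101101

10100100101101
1-bits at positions (from bit 0 = LSB): 0, 2, 3, 5, 8, 11, 13
Count = 7

Answer: 7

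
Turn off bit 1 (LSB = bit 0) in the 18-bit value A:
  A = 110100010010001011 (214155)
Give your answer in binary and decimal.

Mask = ~(1 << 1) = 111111111111111101
Bit 1 of A is 1, so AND-ing with the mask clears it to 0.
  110100010010001011
& 111111111111111101
--------------------
  110100010010001001

Answer: 110100010010001001 (214153)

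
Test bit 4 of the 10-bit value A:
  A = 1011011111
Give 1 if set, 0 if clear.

Bit 4 is the 5th from the right.
  1011011111
       ^
That bit is 1.

Answer: 1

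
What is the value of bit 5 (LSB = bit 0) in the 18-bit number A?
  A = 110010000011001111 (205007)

Bit 5 is the 6th from the right.
  110010000011001111
              ^
That bit is 0.

Answer: 0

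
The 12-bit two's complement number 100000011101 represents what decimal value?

MSB is 1, so the value is negative. Find the magnitude:
1. Invert bits:  011111100010
2. Add 1:        011111100011  = 2019
3. Apply sign:   -2019

Answer: -2019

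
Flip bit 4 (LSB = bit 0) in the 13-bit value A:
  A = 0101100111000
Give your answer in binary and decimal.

Mask = 1 << 4 = 0000000010000
Bit 4 of A is 1; XOR with the mask flips it to 0.
  0101100111000
^ 0000000010000
---------------
  0101100101000

Answer: 0101100101000 (2856)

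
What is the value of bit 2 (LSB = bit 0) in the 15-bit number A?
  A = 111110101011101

Bit 2 is the 3rd from the right.
  111110101011101
              ^
That bit is 1.

Answer: 1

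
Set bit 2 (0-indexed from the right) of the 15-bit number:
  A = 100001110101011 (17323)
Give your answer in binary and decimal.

Mask = 1 << 2 = 000000000000100
Bit 2 of A is 0, so OR-ing with the mask flips it to 1.
  100001110101011
| 000000000000100
-----------------
  100001110101111

Answer: 100001110101111 (17327)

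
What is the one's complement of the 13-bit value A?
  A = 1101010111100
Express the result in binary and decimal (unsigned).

Flip each bit (0->1, 1->0):
  1101010111100
  0010101000011

Answer: 0010101000011 (1347)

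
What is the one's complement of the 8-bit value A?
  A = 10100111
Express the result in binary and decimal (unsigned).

Flip each bit (0->1, 1->0):
  10100111
  01011000

Answer: 01011000 (88)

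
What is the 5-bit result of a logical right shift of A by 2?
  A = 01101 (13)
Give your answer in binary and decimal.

Logical shift right by 2: drop the bottom 2 bit(s), prepend 2 zero(s) on the left.
  01101  ->  keep [011], discard [01], prepend 00
= 00011

Answer: 00011 (3)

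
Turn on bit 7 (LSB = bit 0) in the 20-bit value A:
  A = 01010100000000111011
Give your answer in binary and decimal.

Mask = 1 << 7 = 00000000000010000000
Bit 7 of A is 0, so OR-ing with the mask flips it to 1.
  01010100000000111011
| 00000000000010000000
----------------------
  01010100000010111011

Answer: 01010100000010111011 (344251)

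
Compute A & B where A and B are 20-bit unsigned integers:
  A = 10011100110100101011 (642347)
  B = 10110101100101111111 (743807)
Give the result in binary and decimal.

Apply & to each column (1 only where both bits are 1):
  10011100110100101011
& 10110101100101111111
----------------------
  10010100100100101011

Answer: 10010100100100101011 (608555)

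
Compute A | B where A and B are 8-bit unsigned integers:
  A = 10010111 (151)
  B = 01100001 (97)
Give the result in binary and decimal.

Apply | to each column (1 where either bit is 1):
  10010111
| 01100001
----------
  11110111

Answer: 11110111 (247)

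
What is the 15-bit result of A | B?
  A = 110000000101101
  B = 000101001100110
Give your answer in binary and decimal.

Apply | to each column (1 where either bit is 1):
  110000000101101
| 000101001100110
-----------------
  110101001101111

Answer: 110101001101111 (27247)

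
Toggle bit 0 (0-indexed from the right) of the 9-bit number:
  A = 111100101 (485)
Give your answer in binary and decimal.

Mask = 1 << 0 = 000000001
Bit 0 of A is 1; XOR with the mask flips it to 0.
  111100101
^ 000000001
-----------
  111100100

Answer: 111100100 (484)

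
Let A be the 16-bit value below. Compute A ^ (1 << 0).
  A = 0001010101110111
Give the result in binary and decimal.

Mask = 1 << 0 = 0000000000000001
Bit 0 of A is 1; XOR with the mask flips it to 0.
  0001010101110111
^ 0000000000000001
------------------
  0001010101110110

Answer: 0001010101110110 (5494)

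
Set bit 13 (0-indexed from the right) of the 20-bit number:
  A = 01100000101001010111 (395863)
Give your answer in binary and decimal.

Mask = 1 << 13 = 00000010000000000000
Bit 13 of A is 0, so OR-ing with the mask flips it to 1.
  01100000101001010111
| 00000010000000000000
----------------------
  01100010101001010111

Answer: 01100010101001010111 (404055)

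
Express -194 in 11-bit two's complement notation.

1. Binary of +194:  00011000010
2. Invert bits:     11100111101
3. Add 1:           11100111110

Answer: 11100111110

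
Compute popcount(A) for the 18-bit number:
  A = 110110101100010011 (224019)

110110101100010011
1-bits at positions (from bit 0 = LSB): 0, 1, 4, 8, 9, 11, 13, 14, 16, 17
Count = 10

Answer: 10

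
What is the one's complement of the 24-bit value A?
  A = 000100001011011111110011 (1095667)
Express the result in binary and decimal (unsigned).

Flip each bit (0->1, 1->0):
  000100001011011111110011
  111011110100100000001100

Answer: 111011110100100000001100 (15681548)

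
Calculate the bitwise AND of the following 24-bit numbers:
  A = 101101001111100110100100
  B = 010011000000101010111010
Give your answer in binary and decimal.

Apply & to each column (1 only where both bits are 1):
  101101001111100110100100
& 010011000000101010111010
--------------------------
  000001000000100010100000

Answer: 000001000000100010100000 (264352)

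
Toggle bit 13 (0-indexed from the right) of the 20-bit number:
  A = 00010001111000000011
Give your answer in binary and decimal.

Mask = 1 << 13 = 00000010000000000000
Bit 13 of A is 0; XOR with the mask flips it to 1.
  00010001111000000011
^ 00000010000000000000
----------------------
  00010011111000000011

Answer: 00010011111000000011 (81411)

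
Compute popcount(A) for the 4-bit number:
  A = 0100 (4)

0100
1-bits at positions (from bit 0 = LSB): 2
Count = 1

Answer: 1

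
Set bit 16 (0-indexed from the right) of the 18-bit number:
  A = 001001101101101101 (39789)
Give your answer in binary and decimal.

Mask = 1 << 16 = 010000000000000000
Bit 16 of A is 0, so OR-ing with the mask flips it to 1.
  001001101101101101
| 010000000000000000
--------------------
  011001101101101101

Answer: 011001101101101101 (105325)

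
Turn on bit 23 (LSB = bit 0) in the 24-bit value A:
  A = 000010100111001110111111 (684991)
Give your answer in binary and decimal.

Mask = 1 << 23 = 100000000000000000000000
Bit 23 of A is 0, so OR-ing with the mask flips it to 1.
  000010100111001110111111
| 100000000000000000000000
--------------------------
  100010100111001110111111

Answer: 100010100111001110111111 (9073599)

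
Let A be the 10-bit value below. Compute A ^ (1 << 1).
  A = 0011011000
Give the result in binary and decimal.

Mask = 1 << 1 = 0000000010
Bit 1 of A is 0; XOR with the mask flips it to 1.
  0011011000
^ 0000000010
------------
  0011011010

Answer: 0011011010 (218)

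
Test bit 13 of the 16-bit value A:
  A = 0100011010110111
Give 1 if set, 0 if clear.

Bit 13 is the 14th from the right.
  0100011010110111
    ^
That bit is 0.

Answer: 0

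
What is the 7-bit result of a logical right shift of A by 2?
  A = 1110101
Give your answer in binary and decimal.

Logical shift right by 2: drop the bottom 2 bit(s), prepend 2 zero(s) on the left.
  1110101  ->  keep [11101], discard [01], prepend 00
= 0011101

Answer: 0011101 (29)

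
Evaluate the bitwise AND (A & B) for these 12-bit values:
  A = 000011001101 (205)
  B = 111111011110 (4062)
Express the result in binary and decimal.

Apply & to each column (1 only where both bits are 1):
  000011001101
& 111111011110
--------------
  000011001100

Answer: 000011001100 (204)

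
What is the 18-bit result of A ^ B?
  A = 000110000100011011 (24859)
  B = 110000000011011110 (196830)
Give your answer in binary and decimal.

Apply ^ to each column (1 where bits differ):
  000110000100011011
^ 110000000011011110
--------------------
  110110000111000101

Answer: 110110000111000101 (221637)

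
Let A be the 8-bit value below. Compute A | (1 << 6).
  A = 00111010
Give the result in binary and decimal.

Mask = 1 << 6 = 01000000
Bit 6 of A is 0, so OR-ing with the mask flips it to 1.
  00111010
| 01000000
----------
  01111010

Answer: 01111010 (122)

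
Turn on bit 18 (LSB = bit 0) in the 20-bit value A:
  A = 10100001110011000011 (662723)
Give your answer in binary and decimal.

Mask = 1 << 18 = 01000000000000000000
Bit 18 of A is 0, so OR-ing with the mask flips it to 1.
  10100001110011000011
| 01000000000000000000
----------------------
  11100001110011000011

Answer: 11100001110011000011 (924867)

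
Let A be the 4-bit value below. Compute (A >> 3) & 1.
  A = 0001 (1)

Bit 3 is the 4th from the right.
  0001
  ^
That bit is 0.

Answer: 0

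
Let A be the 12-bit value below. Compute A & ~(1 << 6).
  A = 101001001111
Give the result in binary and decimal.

Mask = ~(1 << 6) = 111110111111
Bit 6 of A is 1, so AND-ing with the mask clears it to 0.
  101001001111
& 111110111111
--------------
  101000001111

Answer: 101000001111 (2575)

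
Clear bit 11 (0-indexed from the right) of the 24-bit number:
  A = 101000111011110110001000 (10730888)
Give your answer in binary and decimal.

Mask = ~(1 << 11) = 111111111111011111111111
Bit 11 of A is 1, so AND-ing with the mask clears it to 0.
  101000111011110110001000
& 111111111111011111111111
--------------------------
  101000111011010110001000

Answer: 101000111011010110001000 (10728840)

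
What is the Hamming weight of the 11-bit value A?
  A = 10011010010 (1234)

10011010010
1-bits at positions (from bit 0 = LSB): 1, 4, 6, 7, 10
Count = 5

Answer: 5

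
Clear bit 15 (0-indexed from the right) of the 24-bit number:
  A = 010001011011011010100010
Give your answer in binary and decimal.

Mask = ~(1 << 15) = 111111110111111111111111
Bit 15 of A is 1, so AND-ing with the mask clears it to 0.
  010001011011011010100010
& 111111110111111111111111
--------------------------
  010001010011011010100010

Answer: 010001010011011010100010 (4535970)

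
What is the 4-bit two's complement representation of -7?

1. Binary of +7:  0111
2. Invert bits:     1000
3. Add 1:           1001

Answer: 1001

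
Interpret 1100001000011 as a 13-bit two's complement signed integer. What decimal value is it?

MSB is 1, so the value is negative. Find the magnitude:
1. Invert bits:  0011110111100
2. Add 1:        0011110111101  = 1981
3. Apply sign:   -1981

Answer: -1981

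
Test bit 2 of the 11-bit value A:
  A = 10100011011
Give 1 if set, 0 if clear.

Bit 2 is the 3rd from the right.
  10100011011
          ^
That bit is 0.

Answer: 0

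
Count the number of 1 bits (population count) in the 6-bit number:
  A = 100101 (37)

100101
1-bits at positions (from bit 0 = LSB): 0, 2, 5
Count = 3

Answer: 3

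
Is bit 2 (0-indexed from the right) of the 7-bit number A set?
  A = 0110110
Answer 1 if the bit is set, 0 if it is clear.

Bit 2 is the 3rd from the right.
  0110110
      ^
That bit is 1.

Answer: 1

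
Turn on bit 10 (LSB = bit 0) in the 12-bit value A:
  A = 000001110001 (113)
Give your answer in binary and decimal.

Mask = 1 << 10 = 010000000000
Bit 10 of A is 0, so OR-ing with the mask flips it to 1.
  000001110001
| 010000000000
--------------
  010001110001

Answer: 010001110001 (1137)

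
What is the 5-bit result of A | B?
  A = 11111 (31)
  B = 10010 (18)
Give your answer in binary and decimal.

Apply | to each column (1 where either bit is 1):
  11111
| 10010
-------
  11111

Answer: 11111 (31)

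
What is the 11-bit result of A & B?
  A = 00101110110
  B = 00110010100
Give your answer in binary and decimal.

Apply & to each column (1 only where both bits are 1):
  00101110110
& 00110010100
-------------
  00100010100

Answer: 00100010100 (276)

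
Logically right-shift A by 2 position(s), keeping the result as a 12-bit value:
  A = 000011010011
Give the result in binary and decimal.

Logical shift right by 2: drop the bottom 2 bit(s), prepend 2 zero(s) on the left.
  000011010011  ->  keep [0000110100], discard [11], prepend 00
= 000000110100

Answer: 000000110100 (52)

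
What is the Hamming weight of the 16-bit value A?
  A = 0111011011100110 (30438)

0111011011100110
1-bits at positions (from bit 0 = LSB): 1, 2, 5, 6, 7, 9, 10, 12, 13, 14
Count = 10

Answer: 10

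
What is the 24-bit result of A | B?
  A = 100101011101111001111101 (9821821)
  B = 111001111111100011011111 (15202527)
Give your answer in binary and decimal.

Apply | to each column (1 where either bit is 1):
  100101011101111001111101
| 111001111111100011011111
--------------------------
  111101111111111011111111

Answer: 111101111111111011111111 (16252671)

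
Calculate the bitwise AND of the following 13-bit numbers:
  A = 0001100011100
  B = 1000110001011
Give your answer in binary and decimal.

Apply & to each column (1 only where both bits are 1):
  0001100011100
& 1000110001011
---------------
  0000100001000

Answer: 0000100001000 (264)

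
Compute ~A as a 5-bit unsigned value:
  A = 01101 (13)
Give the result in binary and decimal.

Flip each bit (0->1, 1->0):
  01101
  10010

Answer: 10010 (18)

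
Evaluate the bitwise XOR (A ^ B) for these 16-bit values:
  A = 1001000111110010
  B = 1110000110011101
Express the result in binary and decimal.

Apply ^ to each column (1 where bits differ):
  1001000111110010
^ 1110000110011101
------------------
  0111000001101111

Answer: 0111000001101111 (28783)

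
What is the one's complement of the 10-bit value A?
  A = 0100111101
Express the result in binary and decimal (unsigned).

Flip each bit (0->1, 1->0):
  0100111101
  1011000010

Answer: 1011000010 (706)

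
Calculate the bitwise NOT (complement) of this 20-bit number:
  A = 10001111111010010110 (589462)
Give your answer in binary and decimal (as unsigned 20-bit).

Flip each bit (0->1, 1->0):
  10001111111010010110
  01110000000101101001

Answer: 01110000000101101001 (459113)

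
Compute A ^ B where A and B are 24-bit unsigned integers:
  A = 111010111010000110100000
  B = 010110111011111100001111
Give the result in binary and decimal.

Apply ^ to each column (1 where bits differ):
  111010111010000110100000
^ 010110111011111100001111
--------------------------
  101100000001111010101111

Answer: 101100000001111010101111 (11542191)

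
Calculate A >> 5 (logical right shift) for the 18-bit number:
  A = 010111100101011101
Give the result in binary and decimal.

Logical shift right by 5: drop the bottom 5 bit(s), prepend 5 zero(s) on the left.
  010111100101011101  ->  keep [0101111001010], discard [11101], prepend 00000
= 000000101111001010

Answer: 000000101111001010 (3018)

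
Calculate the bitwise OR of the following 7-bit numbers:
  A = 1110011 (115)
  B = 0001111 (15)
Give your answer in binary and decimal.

Apply | to each column (1 where either bit is 1):
  1110011
| 0001111
---------
  1111111

Answer: 1111111 (127)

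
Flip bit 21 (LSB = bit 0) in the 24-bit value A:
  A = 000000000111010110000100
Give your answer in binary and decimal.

Mask = 1 << 21 = 001000000000000000000000
Bit 21 of A is 0; XOR with the mask flips it to 1.
  000000000111010110000100
^ 001000000000000000000000
--------------------------
  001000000111010110000100

Answer: 001000000111010110000100 (2127236)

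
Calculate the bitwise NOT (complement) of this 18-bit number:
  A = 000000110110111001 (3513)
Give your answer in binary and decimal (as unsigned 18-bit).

Flip each bit (0->1, 1->0):
  000000110110111001
  111111001001000110

Answer: 111111001001000110 (258630)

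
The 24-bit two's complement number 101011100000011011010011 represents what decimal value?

MSB is 1, so the value is negative. Find the magnitude:
1. Invert bits:  010100011111100100101100
2. Add 1:        010100011111100100101101  = 5372205
3. Apply sign:   -5372205

Answer: -5372205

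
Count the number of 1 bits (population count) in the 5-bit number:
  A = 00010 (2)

00010
1-bits at positions (from bit 0 = LSB): 1
Count = 1

Answer: 1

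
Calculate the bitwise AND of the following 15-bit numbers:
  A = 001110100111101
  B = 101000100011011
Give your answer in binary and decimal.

Apply & to each column (1 only where both bits are 1):
  001110100111101
& 101000100011011
-----------------
  001000100011001

Answer: 001000100011001 (4377)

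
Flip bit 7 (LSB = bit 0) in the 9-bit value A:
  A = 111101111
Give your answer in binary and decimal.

Mask = 1 << 7 = 010000000
Bit 7 of A is 1; XOR with the mask flips it to 0.
  111101111
^ 010000000
-----------
  101101111

Answer: 101101111 (367)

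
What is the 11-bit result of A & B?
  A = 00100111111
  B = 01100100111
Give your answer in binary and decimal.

Apply & to each column (1 only where both bits are 1):
  00100111111
& 01100100111
-------------
  00100100111

Answer: 00100100111 (295)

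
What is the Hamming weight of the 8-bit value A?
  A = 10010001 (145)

10010001
1-bits at positions (from bit 0 = LSB): 0, 4, 7
Count = 3

Answer: 3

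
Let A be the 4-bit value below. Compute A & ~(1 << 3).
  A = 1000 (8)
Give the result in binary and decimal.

Mask = ~(1 << 3) = 0111
Bit 3 of A is 1, so AND-ing with the mask clears it to 0.
  1000
& 0111
------
  0000

Answer: 0000 (0)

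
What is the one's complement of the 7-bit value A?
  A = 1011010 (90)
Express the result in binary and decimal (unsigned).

Flip each bit (0->1, 1->0):
  1011010
  0100101

Answer: 0100101 (37)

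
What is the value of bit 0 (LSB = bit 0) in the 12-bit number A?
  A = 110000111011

Bit 0 is the 1st from the right.
  110000111011
             ^
That bit is 1.

Answer: 1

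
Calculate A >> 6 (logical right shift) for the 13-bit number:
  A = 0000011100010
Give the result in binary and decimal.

Logical shift right by 6: drop the bottom 6 bit(s), prepend 6 zero(s) on the left.
  0000011100010  ->  keep [0000011], discard [100010], prepend 000000
= 0000000000011

Answer: 0000000000011 (3)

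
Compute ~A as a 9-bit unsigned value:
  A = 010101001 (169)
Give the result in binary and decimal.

Flip each bit (0->1, 1->0):
  010101001
  101010110

Answer: 101010110 (342)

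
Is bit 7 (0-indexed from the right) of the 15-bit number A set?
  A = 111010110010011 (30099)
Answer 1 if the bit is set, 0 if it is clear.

Bit 7 is the 8th from the right.
  111010110010011
         ^
That bit is 1.

Answer: 1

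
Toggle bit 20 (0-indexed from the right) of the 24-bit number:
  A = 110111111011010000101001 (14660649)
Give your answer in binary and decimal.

Mask = 1 << 20 = 000100000000000000000000
Bit 20 of A is 1; XOR with the mask flips it to 0.
  110111111011010000101001
^ 000100000000000000000000
--------------------------
  110011111011010000101001

Answer: 110011111011010000101001 (13612073)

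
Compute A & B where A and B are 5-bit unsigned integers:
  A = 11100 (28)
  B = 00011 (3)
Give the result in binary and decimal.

Apply & to each column (1 only where both bits are 1):
  11100
& 00011
-------
  00000

Answer: 00000 (0)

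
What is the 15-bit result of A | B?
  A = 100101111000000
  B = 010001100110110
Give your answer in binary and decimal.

Apply | to each column (1 where either bit is 1):
  100101111000000
| 010001100110110
-----------------
  110101111110110

Answer: 110101111110110 (27638)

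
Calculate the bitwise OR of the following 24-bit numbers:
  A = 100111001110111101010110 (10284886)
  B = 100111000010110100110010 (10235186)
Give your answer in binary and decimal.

Apply | to each column (1 where either bit is 1):
  100111001110111101010110
| 100111000010110100110010
--------------------------
  100111001110111101110110

Answer: 100111001110111101110110 (10284918)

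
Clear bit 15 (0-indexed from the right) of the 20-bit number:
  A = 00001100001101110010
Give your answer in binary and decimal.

Mask = ~(1 << 15) = 11110111111111111111
Bit 15 of A is 1, so AND-ing with the mask clears it to 0.
  00001100001101110010
& 11110111111111111111
----------------------
  00000100001101110010

Answer: 00000100001101110010 (17266)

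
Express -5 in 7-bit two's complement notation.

1. Binary of +5:  0000101
2. Invert bits:     1111010
3. Add 1:           1111011

Answer: 1111011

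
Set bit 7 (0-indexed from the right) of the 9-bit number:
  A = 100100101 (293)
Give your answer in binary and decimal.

Mask = 1 << 7 = 010000000
Bit 7 of A is 0, so OR-ing with the mask flips it to 1.
  100100101
| 010000000
-----------
  110100101

Answer: 110100101 (421)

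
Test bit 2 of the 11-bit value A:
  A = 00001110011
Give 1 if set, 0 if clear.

Bit 2 is the 3rd from the right.
  00001110011
          ^
That bit is 0.

Answer: 0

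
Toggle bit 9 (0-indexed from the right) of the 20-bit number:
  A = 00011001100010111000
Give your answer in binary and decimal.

Mask = 1 << 9 = 00000000001000000000
Bit 9 of A is 0; XOR with the mask flips it to 1.
  00011001100010111000
^ 00000000001000000000
----------------------
  00011001101010111000

Answer: 00011001101010111000 (105144)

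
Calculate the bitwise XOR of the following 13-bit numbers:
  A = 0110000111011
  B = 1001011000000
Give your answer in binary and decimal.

Apply ^ to each column (1 where bits differ):
  0110000111011
^ 1001011000000
---------------
  1111011111011

Answer: 1111011111011 (7931)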